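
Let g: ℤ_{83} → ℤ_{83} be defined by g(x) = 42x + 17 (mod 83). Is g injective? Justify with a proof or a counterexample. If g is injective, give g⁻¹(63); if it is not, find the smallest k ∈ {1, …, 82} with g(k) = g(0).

9

Recall that injectivity means: for all x_1, x_2 in the domain, g(x_1) = g(x_2) implies x_1 = x_2.
Suppose g(x_1) = g(x_2) in ℤ_{83}. Then 42x_1 + 17 ≡ 42x_2 + 17 (mod 83), so 42(x_1 − x_2) ≡ 0 (mod 83).
Since gcd(42, 83) = 1, 42 is invertible modulo 83, so x_1 − x_2 ≡ 0 (mod 83), i.e. x_1 = x_2.
Hence g is injective.
We now compute 42⁻¹ mod 83 explicitly. Euclid's algorithm: 83 = 1·42 + 41, 42 = 1·41 + 1; back-substituting gives 1 = 2·42 − 1·83, so 42⁻¹ ≡ 2 (mod 83).
Since g is injective, we compute g⁻¹(63): solve 42x + 17 ≡ 63 (mod 83), i.e. 42x ≡ 46 (mod 83).
Multiplying by 42⁻¹ = 2 gives x ≡ 2·46 = 92 = 1·83 + 9 ≡ 9 (mod 83).
Check: g(9) = 42·9 + 17 = 395 = 4·83 + 63 ≡ 63 (mod 83).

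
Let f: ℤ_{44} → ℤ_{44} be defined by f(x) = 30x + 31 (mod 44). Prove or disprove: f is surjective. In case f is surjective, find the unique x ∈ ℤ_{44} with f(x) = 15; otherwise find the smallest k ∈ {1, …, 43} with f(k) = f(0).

22

Since gcd(30, 44) = 2, we have 30x ≡ 0 (mod 2) for all x, so f(x) ≡ 1 (mod 2).
But 0 ≢ 1 (mod 2), so 0 ∈ ℤ_{44} has no preimage. Hence f is not surjective.
Since f is not surjective, we find the least positive k with f(k) = f(0): this means 30k ≡ 0 (mod 44), i.e. 44 ∣ 30k. Since gcd(30, 44) = 2, dividing through by 2 this holds exactly when 22 ∣ 15k, and as gcd(15, 22) = 1, exactly when 22 ∣ k.
The smallest positive such k is 22.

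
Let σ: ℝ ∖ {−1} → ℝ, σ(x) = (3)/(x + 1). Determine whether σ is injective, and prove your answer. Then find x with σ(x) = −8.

Suppose σ(x_1) = σ(x_2). Cross-multiplying: (3)(x_2 + 1) = (3)(x_1 + 1).
Expanding both sides and cancelling the symmetric terms leaves −3·(x_1 − x_2) = 0. Since −3 ≠ 0, x_1 = x_2. Therefore σ is injective.
Solving σ(x) = −8: cross-multiplying gives 3 = −8(x + 1), which rearranges to 8x = −11, so x = −11/8.

-11/8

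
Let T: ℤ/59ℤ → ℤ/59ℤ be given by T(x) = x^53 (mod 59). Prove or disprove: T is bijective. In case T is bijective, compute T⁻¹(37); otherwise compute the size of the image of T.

Since 59 is prime, the nonzero elements of ℤ/59ℤ form a cyclic group of order 58.
As gcd(53, 58) = 1, raising to the 53rd power is a bijection on this group: if a^53 ≡ b^53 then (ab^{−1})^53 = 1, and the only element of order dividing gcd(53, 58) = 1 is 1, so a = b.
With T(0) = 0 this makes T injective on all of ℤ/59ℤ, hence bijective (finite equal-size domain and codomain). In particular T is bijective.
Since T is bijective, we find the preimage of 37. The inverse of x ↦ x^53 on (ℤ/59ℤ)^× is x ↦ x^23, because 53·23 = 1219 = 21·58 + 1 ≡ 1 (mod 58) and x^{58} = 1 for x ≠ 0 (Fermat). So T⁻¹(37) = 37^23 mod 59.
Repeated squaring mod 59: 37^1 ≡ 37, 37^2 ≡ 37² = 1369 ≡ 12, 37^4 ≡ 12² = 144 ≡ 26, 37^8 ≡ 26² = 676 ≡ 27, 37^16 ≡ 27² = 729 ≡ 21. Since 23 = 16 + 4 + 2 + 1, 37^23 ≡ 21·26·12·37: 21·26 = 546 ≡ 15, then 15·12 = 180 ≡ 3, then 3·37 = 111 ≡ 52. So 37^23 ≡ 52 (mod 59).
Hence T⁻¹(37) = 52.

52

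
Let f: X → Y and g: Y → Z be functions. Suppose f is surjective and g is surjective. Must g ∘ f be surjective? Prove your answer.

surjective

Let c ∈ Z. Since g is surjective, there is b ∈ Y with g(b) = c. Since f is surjective, there is a ∈ X with f(a) = b.
Then (g ∘ f)(a) = g(b) = c. Hence g ∘ f is surjective.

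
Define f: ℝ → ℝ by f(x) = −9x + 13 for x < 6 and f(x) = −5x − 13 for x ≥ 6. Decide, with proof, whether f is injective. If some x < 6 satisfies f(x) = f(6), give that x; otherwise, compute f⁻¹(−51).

38/5

Both pieces are strictly decreasing (slopes −9 and −5), so each is injective on its own interval.
The left piece maps (−∞, 6) onto (−41, ∞); the right piece maps [6, ∞) onto (−∞, −43].
These images are disjoint, so no value is attained by both pieces. So f is injective.
Because the two images are disjoint, no x < 6 has f(x) = f(6), so we compute f⁻¹(−51): −51 lies in (−∞, −43], so solve −5x − 13 = −51: x = (−51 + 13)/(−5) = 38/5.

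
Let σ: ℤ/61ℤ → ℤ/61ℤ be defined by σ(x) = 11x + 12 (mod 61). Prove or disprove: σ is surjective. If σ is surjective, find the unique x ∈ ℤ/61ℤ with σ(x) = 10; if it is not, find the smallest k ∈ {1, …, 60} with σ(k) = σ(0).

Since gcd(11, 61) = 1, 11 is invertible modulo 61. Euclid's algorithm: 61 = 5·11 + 6, 11 = 1·6 + 5, 6 = 1·5 + 1; back-substituting gives 1 = 50·11 − 9·61, so 11⁻¹ ≡ 50 (mod 61).
Then y ↦ 50(y − 12) is a two-sided inverse to σ, so every y ∈ ℤ/61ℤ has a preimage.
Thus σ is surjective.
Since σ is surjective, we compute σ⁻¹(10): solve 11x + 12 ≡ 10 (mod 61), i.e. 11x ≡ 59 (mod 61).
Multiplying by 11⁻¹ = 50 gives x ≡ 50·59 = 2950 = 48·61 + 22 ≡ 22 (mod 61).
Check: σ(22) = 11·22 + 12 = 254 = 4·61 + 10 ≡ 10 (mod 61).

22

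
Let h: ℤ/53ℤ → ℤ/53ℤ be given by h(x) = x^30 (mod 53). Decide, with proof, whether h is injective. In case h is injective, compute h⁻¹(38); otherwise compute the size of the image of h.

27

h(26): Repeated squaring mod 53: 26^1 ≡ 26, 26^2 ≡ 26² = 676 ≡ 40, 26^4 ≡ 40² = 1600 ≡ 10, 26^8 ≡ 10² = 100 ≡ 47, 26^16 ≡ 47² = 2209 ≡ 36. Since 30 = 16 + 8 + 4 + 2, 26^30 ≡ 36·47·10·40: 36·47 = 1692 ≡ 49, then 49·10 = 490 ≡ 13, then 13·40 = 520 ≡ 43. So 26^30 ≡ 43 (mod 53).
h(27): Repeated squaring mod 53: 27^1 ≡ 27, 27^2 ≡ 27² = 729 ≡ 40, 27^4 ≡ 40² = 1600 ≡ 10, 27^8 ≡ 10² = 100 ≡ 47, 27^16 ≡ 47² = 2209 ≡ 36. Since 30 = 16 + 8 + 4 + 2, 27^30 ≡ 36·47·10·40: 36·47 = 1692 ≡ 49, then 49·10 = 490 ≡ 13, then 13·40 = 520 ≡ 43. So 27^30 ≡ 43 (mod 53).
So h(26) = h(27) = 43 while 26 ≠ 27, hence h is not injective.
Since h is not injective, we determine |image(h)|. Computing x^30 mod 53 for each x (by repeated squaring, reducing mod 53 at every step), the values h(0), h(1), …, h(52) are: 0, 1, 37, 25, 44, 11, 24, 16, 38, 42, 36, 13, 40, 47, 9, 10, 28, 46, 17, 6, 7, 29, 4, 52, 49, 15, 43, 43, 15, 49, 52, 4, 29, 7, 6, 17, 46, 28, 10, 9, 47, 40, 13, 36, 42, 38, 16, 24, 11, 44, 25, 37, 1.
The distinct values are {0, 1, 4, 6, 7, 9, 10, 11, 13, 15, 16, 17, 24, 25, 28, 29, 36, 37, 38, 40, 42, 43, 44, 46, 47, 49, 52}; there are 27 of them.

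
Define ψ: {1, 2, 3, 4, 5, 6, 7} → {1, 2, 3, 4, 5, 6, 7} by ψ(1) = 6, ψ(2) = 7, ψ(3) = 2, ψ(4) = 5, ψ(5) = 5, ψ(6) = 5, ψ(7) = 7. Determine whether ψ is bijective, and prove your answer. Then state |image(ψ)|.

4

ψ(4) = 5 = ψ(5) with 4 ≠ 5, so ψ is not injective, hence not bijective.
The image of ψ is {2, 5, 6, 7}, which has 4 elements.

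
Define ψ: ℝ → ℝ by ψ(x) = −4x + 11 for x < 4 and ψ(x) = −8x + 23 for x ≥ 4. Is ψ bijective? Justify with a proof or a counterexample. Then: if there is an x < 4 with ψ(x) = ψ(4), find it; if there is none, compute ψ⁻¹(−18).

41/8

Both pieces are strictly decreasing (slopes −4 and −8), so each is injective on its own interval.
The left piece maps (−∞, 4) onto (−5, ∞); the right piece maps [4, ∞) onto (−∞, −9].
The images leave a gap (−5 has no preimage), so ψ is not surjective, hence not bijective.
Because the two images are disjoint, no x < 4 has ψ(x) = ψ(4), so we compute ψ⁻¹(−18): −18 lies in (−∞, −9], so solve −8x + 23 = −18: x = (−18 − 23)/(−8) = 41/8.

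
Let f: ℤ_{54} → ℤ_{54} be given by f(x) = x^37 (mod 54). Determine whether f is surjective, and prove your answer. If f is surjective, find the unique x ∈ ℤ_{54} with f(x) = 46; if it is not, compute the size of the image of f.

f(0) = 0^37 = 0.
f(6): Repeated squaring mod 54: 6^1 ≡ 6, 6^2 ≡ 6² = 36, 6^4 ≡ 36² = 1296 ≡ 0, 6^8 ≡ 0² = 0, 6^16 ≡ 0² = 0, 6^32 ≡ 0² = 0. Since 37 = 32 + 4 + 1, 6^37 ≡ 0·0·6: 0·0 = 0, then 0·6 = 0. So 6^37 ≡ 0 (mod 54).
So f(0) = f(6) = 0 while 0 ≠ 6, thus f is not injective.
A non-injective map from the 54-element set ℤ_{54} to itself takes at most 53 distinct values, so it cannot be surjective. So f is not surjective.
Since f is not surjective, we determine |image(f)|. Computing x^37 mod 54 for each x (by repeated squaring, reducing mod 54 at every step), the values f(0), f(1), …, f(53) are: 0, 1, 2, 27, 4, 5, 0, 7, 8, 27, 10, 11, 0, 13, 14, 27, 16, 17, 0, 19, 20, 27, 22, 23, 0, 25, 26, 27, 28, 29, 0, 31, 32, 27, 34, 35, 0, 37, 38, 27, 40, 41, 0, 43, 44, 27, 46, 47, 0, 49, 50, 27, 52, 53.
The distinct values are {0, 1, 2, 4, 5, 7, 8, 10, 11, 13, 14, 16, 17, 19, 20, 22, 23, 25, 26, 27, 28, 29, 31, 32, 34, 35, 37, 38, 40, 41, 43, 44, 46, 47, 49, 50, 52, 53}; there are 38 of them.

38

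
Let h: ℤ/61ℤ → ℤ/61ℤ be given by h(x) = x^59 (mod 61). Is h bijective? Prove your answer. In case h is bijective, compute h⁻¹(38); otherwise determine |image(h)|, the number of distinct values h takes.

53

Since 61 is prime, the nonzero elements of ℤ/61ℤ form a cyclic group of order 60.
As gcd(59, 60) = 1, raising to the 59th power is a bijection on this group: if s^59 ≡ t^59 then (st^{−1})^59 = 1, and the only element of order dividing gcd(59, 60) = 1 is 1, so s = t.
With h(0) = 0 this makes h injective on all of ℤ/61ℤ, hence bijective (finite equal-size domain and codomain). In particular h is bijective.
Since h is bijective, we find the preimage of 38. The inverse of x ↦ x^59 on (ℤ/61ℤ)^× is x ↦ x^59, because 59·59 = 3481 = 58·60 + 1 ≡ 1 (mod 60) and x^{60} = 1 for x ≠ 0 (Fermat). So h⁻¹(38) = 38^59 mod 61.
Repeated squaring mod 61: 38^1 ≡ 38, 38^2 ≡ 38² = 1444 ≡ 41, 38^4 ≡ 41² = 1681 ≡ 34, 38^8 ≡ 34² = 1156 ≡ 58, 38^16 ≡ 58² = 3364 ≡ 9, 38^32 ≡ 9² = 81 ≡ 20. Since 59 = 32 + 16 + 8 + 2 + 1, 38^59 ≡ 20·9·58·41·38: 20·9 = 180 ≡ 58, then 58·58 = 3364 ≡ 9, then 9·41 = 369 ≡ 3, then 3·38 = 114 ≡ 53. So 38^59 ≡ 53 (mod 61).
Hence h⁻¹(38) = 53.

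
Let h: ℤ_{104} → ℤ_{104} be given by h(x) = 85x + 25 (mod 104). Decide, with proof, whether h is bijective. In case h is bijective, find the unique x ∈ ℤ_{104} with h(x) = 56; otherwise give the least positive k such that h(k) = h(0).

If h(x_1) = h(x_2), then 85x_1 ≡ 85x_2 (mod 104). Because gcd(85, 104) = 1, we may cancel 85 to get x_1 ≡ x_2 (mod 104).
We now compute 85⁻¹ mod 104 explicitly. Euclid's algorithm: 104 = 1·85 + 19, 85 = 4·19 + 9, 19 = 2·9 + 1; back-substituting gives 1 = 93·85 − 76·104, so 85⁻¹ ≡ 93 (mod 104).
Then y ↦ 93(y − 25) is a two-sided inverse to h, so every y ∈ ℤ_{104} has a preimage.
Thus h is bijective.
Since h is bijective, we compute h⁻¹(56): solve 85x + 25 ≡ 56 (mod 104), i.e. 85x ≡ 31 (mod 104).
Multiplying by 85⁻¹ = 93 gives x ≡ 93·31 = 2883 = 27·104 + 75 ≡ 75 (mod 104).
Check: h(75) = 85·75 + 25 = 6400 = 61·104 + 56 ≡ 56 (mod 104).

75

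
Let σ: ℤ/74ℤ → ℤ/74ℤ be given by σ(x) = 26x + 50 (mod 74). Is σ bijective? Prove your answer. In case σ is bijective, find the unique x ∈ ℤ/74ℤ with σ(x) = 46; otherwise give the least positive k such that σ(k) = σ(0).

37

We have gcd(26, 74) = 2 > 1. Taking a = 0 and b = 37: σ(0) = 50 and σ(37) = 26·37 + 50 = 1012 ≡ 50 (mod 74).
So σ(0) = σ(37) while 0 ≠ 37, therefore σ is not injective, hence not bijective.
Since σ is not bijective, we find the least positive k with σ(k) = σ(0): this means 26k ≡ 0 (mod 74), i.e. 74 ∣ 26k. Since gcd(26, 74) = 2, dividing through by 2 this holds exactly when 37 ∣ 13k, and as gcd(13, 37) = 1, exactly when 37 ∣ k.
The smallest positive such k is 37.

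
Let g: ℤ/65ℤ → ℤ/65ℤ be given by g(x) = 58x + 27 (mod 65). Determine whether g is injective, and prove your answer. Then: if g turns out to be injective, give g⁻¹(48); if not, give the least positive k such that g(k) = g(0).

Recall: g is injective when g(s) = g(t) forces s = t.
If g(s) = g(t), then 58s ≡ 58t (mod 65). Because gcd(58, 65) = 1, we may cancel 58 to get s ≡ t (mod 65).
Hence g is injective.
We now compute 58⁻¹ mod 65 explicitly. Euclid's algorithm: 65 = 1·58 + 7, 58 = 8·7 + 2, 7 = 3·2 + 1; back-substituting gives 1 = 37·58 − 33·65, so 58⁻¹ ≡ 37 (mod 65).
Since g is injective, we find g⁻¹(48): we need 58x ≡ 48 − 27 ≡ 21 (mod 65). Using 58⁻¹ = 37: x ≡ 37·21 = 777 = 11·65 + 62, so x = 62.
Check: g(62) = 58·62 + 27 = 3623 = 55·65 + 48 ≡ 48 (mod 65).

62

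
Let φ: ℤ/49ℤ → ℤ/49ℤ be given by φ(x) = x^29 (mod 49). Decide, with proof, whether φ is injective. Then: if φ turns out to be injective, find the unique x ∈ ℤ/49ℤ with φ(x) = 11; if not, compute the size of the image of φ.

φ(0) = 0^29 = 0.
φ(7): Repeated squaring mod 49: 7^1 ≡ 7, 7^2 ≡ 7² = 49 ≡ 0, 7^4 ≡ 0² = 0, 7^8 ≡ 0² = 0, 7^16 ≡ 0² = 0. Since 29 = 16 + 8 + 4 + 1, 7^29 ≡ 0·0·0·7: 0·0 = 0, then 0·0 = 0, then 0·7 = 0. So 7^29 ≡ 0 (mod 49).
So φ(0) = φ(7) = 0 while 0 ≠ 7, thus φ is not injective.
Since φ is not injective, we determine |image(φ)|. Computing x^29 mod 49 for each x (by repeated squaring, reducing mod 49 at every step), the values φ(0), φ(1), …, φ(48) are: 0, 1, 11, 5, 23, 3, 6, 0, 8, 25, 33, 2, 17, 13, 0, 15, 39, 12, 30, 31, 20, 0, 22, 4, 40, 9, 45, 27, 0, 29, 18, 19, 37, 10, 34, 0, 36, 32, 47, 16, 24, 41, 0, 43, 46, 26, 44, 38, 48.
The distinct values are {0, 1, 2, 3, 4, 5, 6, 8, 9, 10, 11, 12, 13, 15, 16, 17, 18, 19, 20, 22, 23, 24, 25, 26, 27, 29, 30, 31, 32, 33, 34, 36, 37, 38, 39, 40, 41, 43, 44, 45, 46, 47, 48}; there are 43 of them.

43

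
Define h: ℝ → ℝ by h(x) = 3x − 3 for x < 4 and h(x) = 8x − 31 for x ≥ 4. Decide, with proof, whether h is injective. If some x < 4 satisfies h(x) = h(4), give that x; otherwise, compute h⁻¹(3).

4/3

Both pieces are strictly increasing (slopes 3 and 8), so each is injective on its own interval.
The left piece maps (−∞, 4) onto (−∞, 9); the right piece maps [4, ∞) onto [1, ∞).
These images overlap. In particular h(4) = 1 (right piece), and solving 3x − 3 = 1 on the left piece gives x = 4/3 < 4.
So h(4/3) = h(4) with 4/3 ≠ 4, and h is not injective. This x = 4/3 is the requested value below 4.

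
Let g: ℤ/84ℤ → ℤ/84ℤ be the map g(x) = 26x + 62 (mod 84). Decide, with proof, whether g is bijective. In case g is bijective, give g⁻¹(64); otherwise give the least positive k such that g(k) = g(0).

We have gcd(26, 84) = 2 > 1. Taking s = 0 and t = 42: g(0) = 62 and g(42) = 26·42 + 62 = 1154 ≡ 62 (mod 84).
So g(0) = g(42) while 0 ≠ 42, hence g is not injective, hence not bijective.
Since g is not bijective, we find the least positive k with g(k) = g(0): this means 26k ≡ 0 (mod 84), i.e. 84 ∣ 26k. Since gcd(26, 84) = 2, dividing through by 2 this holds exactly when 42 ∣ 13k, and as gcd(13, 42) = 1, exactly when 42 ∣ k.
The smallest positive such k is 42.

42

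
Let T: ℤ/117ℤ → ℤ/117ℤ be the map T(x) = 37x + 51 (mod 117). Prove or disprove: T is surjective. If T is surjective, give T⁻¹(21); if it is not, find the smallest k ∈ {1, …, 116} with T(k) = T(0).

Recall that T is surjective if every y in the codomain equals T(x) for some x in the domain.
Since gcd(37, 117) = 1, 37 is invertible modulo 117. Euclid's algorithm: 117 = 3·37 + 6, 37 = 6·6 + 1; back-substituting gives 1 = 19·37 − 6·117, so 37⁻¹ ≡ 19 (mod 117).
Then y ↦ 19(y − 51) is a two-sided inverse to T, so every y ∈ ℤ/117ℤ has a preimage.
Therefore T is surjective.
Since T is surjective, we find T⁻¹(21): we need 37x ≡ 21 − 51 ≡ 87 (mod 117). Using 37⁻¹ = 19: x ≡ 19·87 = 1653 = 14·117 + 15, so x = 15.
Check: T(15) = 37·15 + 51 = 606 = 5·117 + 21 ≡ 21 (mod 117).

15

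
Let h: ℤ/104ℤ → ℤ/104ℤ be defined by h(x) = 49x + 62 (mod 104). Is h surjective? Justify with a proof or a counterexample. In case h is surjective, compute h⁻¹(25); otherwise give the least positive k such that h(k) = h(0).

99

Since gcd(49, 104) = 1, 49 is invertible modulo 104. Euclid's algorithm: 104 = 2·49 + 6, 49 = 8·6 + 1; back-substituting gives 1 = 17·49 − 8·104, so 49⁻¹ ≡ 17 (mod 104).
For any y ∈ ℤ/104ℤ, x = 17(y − 62) mod 104 satisfies h(x) = 49·17(y − 62) + 62 ≡ y (since 49·17 ≡ 1 mod 104). So every y has a preimage.
Hence h is surjective.
Since h is surjective, we find h⁻¹(25): we need 49x ≡ 25 − 62 ≡ 67 (mod 104). Using 49⁻¹ = 17: x ≡ 17·67 = 1139 = 10·104 + 99, so x = 99.
Check: h(99) = 49·99 + 62 = 4913 = 47·104 + 25 ≡ 25 (mod 104).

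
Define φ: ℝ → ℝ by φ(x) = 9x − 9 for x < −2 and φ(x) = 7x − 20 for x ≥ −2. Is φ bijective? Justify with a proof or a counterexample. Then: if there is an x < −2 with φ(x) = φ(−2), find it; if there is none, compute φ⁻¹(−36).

Both pieces are strictly increasing (slopes 9 and 7), so each is injective on its own interval.
The left piece maps (−∞, −2) onto (−∞, −27); the right piece maps [−2, ∞) onto [−34, ∞).
These images overlap. In particular φ(−2) = −34 (right piece), and solving 9x − 9 = −34 on the left piece gives x = −25/9 < −2.
So φ(−25/9) = φ(−2) with −25/9 ≠ −2, and φ is not injective, hence not bijective. This x = −25/9 is the requested value below −2.

-25/9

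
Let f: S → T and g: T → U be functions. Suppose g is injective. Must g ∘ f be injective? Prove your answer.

not injective

No. Take S = {1, 2}, T = U = {1, 2, 3, 4}, f(1) = f(2) = 1, and g = identity (injective).
Then (g ∘ f)(1) = (g ∘ f)(2) = 1 with 1 ≠ 2, so g ∘ f is not injective.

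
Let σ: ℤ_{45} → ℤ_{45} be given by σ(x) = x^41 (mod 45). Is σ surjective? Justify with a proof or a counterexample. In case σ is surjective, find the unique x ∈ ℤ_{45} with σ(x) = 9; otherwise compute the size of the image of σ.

σ(0) = 0^41 = 0.
σ(15): Repeated squaring mod 45: 15^1 ≡ 15, 15^2 ≡ 15² = 225 ≡ 0, 15^4 ≡ 0² = 0, 15^8 ≡ 0² = 0, 15^16 ≡ 0² = 0, 15^32 ≡ 0² = 0. Since 41 = 32 + 8 + 1, 15^41 ≡ 0·0·15: 0·0 = 0, then 0·15 = 0. So 15^41 ≡ 0 (mod 45).
So σ(0) = σ(15) = 0 while 0 ≠ 15, thus σ is not injective.
A non-injective map from the 45-element set ℤ_{45} to itself takes at most 44 distinct values, so it cannot be surjective. Thus σ is not surjective.
Since σ is not surjective, we determine |image(σ)|. Computing x^41 mod 45 for each x (by repeated squaring, reducing mod 45 at every step), the values σ(0), σ(1), …, σ(44) are: 0, 1, 32, 18, 34, 20, 36, 22, 8, 9, 10, 41, 27, 43, 29, 0, 31, 17, 18, 19, 5, 36, 7, 38, 9, 40, 26, 27, 28, 14, 0, 16, 2, 18, 4, 35, 36, 37, 23, 9, 25, 11, 27, 13, 44.
The distinct values are {0, 1, 2, 4, 5, 7, 8, 9, 10, 11, 13, 14, 16, 17, 18, 19, 20, 22, 23, 25, 26, 27, 28, 29, 31, 32, 34, 35, 36, 37, 38, 40, 41, 43, 44}; there are 35 of them.

35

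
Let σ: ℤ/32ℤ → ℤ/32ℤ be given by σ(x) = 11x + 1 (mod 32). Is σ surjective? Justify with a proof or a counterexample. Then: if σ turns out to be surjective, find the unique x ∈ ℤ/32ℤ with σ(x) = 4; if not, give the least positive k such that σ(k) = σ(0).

Recall that σ is surjective if every y in the codomain equals σ(x) for some x in the domain.
Since gcd(11, 32) = 1, 11 is invertible modulo 32. Euclid's algorithm: 32 = 2·11 + 10, 11 = 1·10 + 1; back-substituting gives 1 = 3·11 − 1·32, so 11⁻¹ ≡ 3 (mod 32).
For any y ∈ ℤ/32ℤ, x = 3(y − 1) mod 32 satisfies σ(x) = 11·3(y − 1) + 1 ≡ y (since 11·3 ≡ 1 mod 32). So every y has a preimage.
Thus σ is surjective.
Since σ is surjective, we find σ⁻¹(4): we need 11x ≡ 4 − 1 ≡ 3 (mod 32). Using 11⁻¹ = 3: x ≡ 3·3 = 9, so x = 9.
Check: σ(9) = 11·9 + 1 = 100 = 3·32 + 4 ≡ 4 (mod 32).

9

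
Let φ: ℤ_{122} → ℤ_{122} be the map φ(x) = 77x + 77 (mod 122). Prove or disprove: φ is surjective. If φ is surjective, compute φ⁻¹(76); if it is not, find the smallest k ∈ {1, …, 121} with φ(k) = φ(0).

Since gcd(77, 122) = 1, 77 is invertible modulo 122. Euclid's algorithm: 122 = 1·77 + 45, 77 = 1·45 + 32, 45 = 1·32 + 13, 32 = 2·13 + 6, 13 = 2·6 + 1; back-substituting gives 1 = 103·77 − 65·122, so 77⁻¹ ≡ 103 (mod 122).
Then y ↦ 103(y − 77) is a two-sided inverse to φ, so every y ∈ ℤ_{122} has a preimage.
Thus φ is surjective.
Since φ is surjective, we find φ⁻¹(76): we need 77x ≡ 76 − 77 ≡ 121 (mod 122). Using 77⁻¹ = 103: x ≡ 103·121 = 12463 = 102·122 + 19, so x = 19.
Check: φ(19) = 77·19 + 77 = 1540 = 12·122 + 76 ≡ 76 (mod 122).

19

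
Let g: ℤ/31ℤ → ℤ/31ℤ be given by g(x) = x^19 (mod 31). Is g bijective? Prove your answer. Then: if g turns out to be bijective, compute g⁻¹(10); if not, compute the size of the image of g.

Since 31 is prime, the nonzero elements of ℤ/31ℤ form a cyclic group of order 30.
As gcd(19, 30) = 1, raising to the 19th power is a bijection on this group: if u^19 ≡ v^19 then (uv^{−1})^19 = 1, and the only element of order dividing gcd(19, 30) = 1 is 1, so u = v.
With g(0) = 0 this makes g injective on all of ℤ/31ℤ, hence bijective (finite equal-size domain and codomain). In particular g is bijective.
Since g is bijective, we find the preimage of 10. The inverse of x ↦ x^19 on (ℤ/31ℤ)^× is x ↦ x^19, because 19·19 = 361 = 12·30 + 1 ≡ 1 (mod 30) and x^{30} = 1 for x ≠ 0 (Fermat). So g⁻¹(10) = 10^19 mod 31.
Repeated squaring mod 31: 10^1 ≡ 10, 10^2 ≡ 10² = 100 ≡ 7, 10^4 ≡ 7² = 49 ≡ 18, 10^8 ≡ 18² = 324 ≡ 14, 10^16 ≡ 14² = 196 ≡ 10. Since 19 = 16 + 2 + 1, 10^19 ≡ 10·7·10: 10·7 = 70 ≡ 8, then 8·10 = 80 ≡ 18. So 10^19 ≡ 18 (mod 31).
Hence g⁻¹(10) = 18.

18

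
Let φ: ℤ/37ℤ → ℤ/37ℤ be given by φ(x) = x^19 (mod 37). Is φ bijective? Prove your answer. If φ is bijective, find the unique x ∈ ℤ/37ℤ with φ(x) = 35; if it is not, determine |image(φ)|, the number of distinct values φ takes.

2

Since 37 is prime, the nonzero elements of ℤ/37ℤ form a cyclic group of order 36.
As gcd(19, 36) = 1, raising to the 19th power is a bijection on this group: if a^19 ≡ b^19 then (ab^{−1})^19 = 1, and the only element of order dividing gcd(19, 36) = 1 is 1, so a = b.
With φ(0) = 0 this makes φ injective on all of ℤ/37ℤ, hence bijective (finite equal-size domain and codomain). In particular φ is bijective.
Since φ is bijective, we find the preimage of 35. The inverse of x ↦ x^19 on (ℤ/37ℤ)^× is x ↦ x^19, because 19·19 = 361 = 10·36 + 1 ≡ 1 (mod 36) and x^{36} = 1 for x ≠ 0 (Fermat). So φ⁻¹(35) = 35^19 mod 37.
Repeated squaring mod 37: 35^1 ≡ 35, 35^2 ≡ 35² = 1225 ≡ 4, 35^4 ≡ 4² = 16, 35^8 ≡ 16² = 256 ≡ 34, 35^16 ≡ 34² = 1156 ≡ 9. Since 19 = 16 + 2 + 1, 35^19 ≡ 9·4·35: 9·4 = 36, then 36·35 = 1260 ≡ 2. So 35^19 ≡ 2 (mod 37).
Hence φ⁻¹(35) = 2.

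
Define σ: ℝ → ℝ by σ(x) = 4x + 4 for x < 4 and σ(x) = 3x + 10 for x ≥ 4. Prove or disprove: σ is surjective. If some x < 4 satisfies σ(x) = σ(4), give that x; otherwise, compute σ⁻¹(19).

15/4

Both pieces are strictly increasing (slopes 4 and 3), so each is injective on its own interval.
The left piece maps (−∞, 4) onto (−∞, 20); the right piece maps [4, ∞) onto [22, ∞).
The union (−∞, 20) ∪ [22, ∞) omits the interval between 20 and 22; in particular 20 has no preimage. So σ is not surjective.
Because the two images are disjoint, no x < 4 has σ(x) = σ(4), so we compute σ⁻¹(19): 19 lies in (−∞, 20), so solve 4x + 4 = 19: x = (19 − 4)/4 = 15/4.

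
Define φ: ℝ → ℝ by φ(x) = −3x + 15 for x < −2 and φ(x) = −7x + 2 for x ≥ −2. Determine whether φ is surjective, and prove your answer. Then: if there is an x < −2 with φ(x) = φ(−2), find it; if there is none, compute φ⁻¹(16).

-2

Both pieces are strictly decreasing (slopes −3 and −7), so each is injective on its own interval.
The left piece maps (−∞, −2) onto (21, ∞); the right piece maps [−2, ∞) onto (−∞, 16].
The union (21, ∞) ∪ (−∞, 16] omits the interval between 21 and 16; in particular 21 has no preimage. So φ is not surjective.
Because the two images are disjoint, no x < −2 has φ(x) = φ(−2), so we compute φ⁻¹(16): 16 lies in (−∞, 16], so solve −7x + 2 = 16: x = (16 − 2)/(−7) = −2.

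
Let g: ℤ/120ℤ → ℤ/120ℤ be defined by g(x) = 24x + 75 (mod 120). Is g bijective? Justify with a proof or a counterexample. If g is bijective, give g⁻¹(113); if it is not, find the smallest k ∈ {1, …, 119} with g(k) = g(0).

We have gcd(24, 120) = 24 > 1. Taking u = 0 and v = 5: g(0) = 75 and g(5) = 24·5 + 75 = 195 ≡ 75 (mod 120).
So g(0) = g(5) while 0 ≠ 5, so g is not injective, hence not bijective.
Since g is not bijective, we find the least positive k with g(k) = g(0): this means 24k ≡ 0 (mod 120), i.e. 120 ∣ 24k. Since gcd(24, 120) = 24, dividing through by 24 this holds exactly when 5 ∣ k.
The smallest positive such k is 5.

5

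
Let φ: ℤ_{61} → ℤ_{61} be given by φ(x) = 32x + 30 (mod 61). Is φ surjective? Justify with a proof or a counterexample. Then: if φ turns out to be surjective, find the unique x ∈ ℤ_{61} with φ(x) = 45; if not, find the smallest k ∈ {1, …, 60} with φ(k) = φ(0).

10

Recall that surjectivity means every element of the codomain has a preimage under φ.
Since gcd(32, 61) = 1, 32 is invertible modulo 61. Euclid's algorithm: 61 = 1·32 + 29, 32 = 1·29 + 3, 29 = 9·3 + 2, 3 = 1·2 + 1; back-substituting gives 1 = 21·32 − 11·61, so 32⁻¹ ≡ 21 (mod 61).
Then y ↦ 21(y − 30) is a two-sided inverse to φ, so every y ∈ ℤ_{61} has a preimage.
Hence φ is surjective.
Since φ is surjective, we compute φ⁻¹(45): solve 32x + 30 ≡ 45 (mod 61), i.e. 32x ≡ 15 (mod 61).
Multiplying by 32⁻¹ = 21 gives x ≡ 21·15 = 315 = 5·61 + 10 ≡ 10 (mod 61).
Check: φ(10) = 32·10 + 30 = 350 = 5·61 + 45 ≡ 45 (mod 61).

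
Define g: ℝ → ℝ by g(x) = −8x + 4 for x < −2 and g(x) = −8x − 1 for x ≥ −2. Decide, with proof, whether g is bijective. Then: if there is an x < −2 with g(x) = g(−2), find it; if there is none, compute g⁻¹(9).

-5/4

Both pieces are strictly decreasing (slopes −8 and −8), so each is injective on its own interval.
The left piece maps (−∞, −2) onto (20, ∞); the right piece maps [−2, ∞) onto (−∞, 15].
The images leave a gap (20 has no preimage), so g is not surjective, hence not bijective.
Because the two images are disjoint, no x < −2 has g(x) = g(−2), so we compute g⁻¹(9): 9 lies in (−∞, 15], so solve −8x − 1 = 9: x = (9 + 1)/(−8) = −5/4.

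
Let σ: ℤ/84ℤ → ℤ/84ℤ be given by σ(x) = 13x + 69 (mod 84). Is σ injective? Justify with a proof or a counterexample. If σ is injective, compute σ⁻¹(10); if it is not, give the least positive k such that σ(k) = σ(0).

73

Recall that injectivity means: for all x_1, x_2 in the domain, σ(x_1) = σ(x_2) implies x_1 = x_2.
If σ(x_1) = σ(x_2), then 13x_1 ≡ 13x_2 (mod 84). Because gcd(13, 84) = 1, we may cancel 13 to get x_1 ≡ x_2 (mod 84).
So σ is injective.
We now compute 13⁻¹ mod 84 explicitly. Euclid's algorithm: 84 = 6·13 + 6, 13 = 2·6 + 1; back-substituting gives 1 = 13·13 − 2·84, so 13⁻¹ ≡ 13 (mod 84).
Since σ is injective, we find σ⁻¹(10): we need 13x ≡ 10 − 69 ≡ 25 (mod 84). Using 13⁻¹ = 13: x ≡ 13·25 = 325 = 3·84 + 73, so x = 73.
Check: σ(73) = 13·73 + 69 = 1018 = 12·84 + 10 ≡ 10 (mod 84).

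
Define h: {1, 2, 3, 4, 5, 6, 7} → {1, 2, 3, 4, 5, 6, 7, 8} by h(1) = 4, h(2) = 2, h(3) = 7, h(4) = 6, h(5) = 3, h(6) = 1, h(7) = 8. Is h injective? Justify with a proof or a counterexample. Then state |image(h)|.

7

The values h(1), …, h(7) are 4, 2, 7, 6, 3, 1, 8 — all distinct.
So h(x_1) = h(x_2) only when x_1 = x_2, and h is injective.
The image of h is {1, 2, 3, 4, 6, 7, 8}, which has 7 elements.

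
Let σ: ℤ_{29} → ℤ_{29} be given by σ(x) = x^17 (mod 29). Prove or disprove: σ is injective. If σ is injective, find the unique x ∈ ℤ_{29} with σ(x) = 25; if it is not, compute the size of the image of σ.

20

Since 29 is prime, the nonzero elements of ℤ_{29} form a cyclic group of order 28.
As gcd(17, 28) = 1, raising to the 17th power is a bijection on this group: if x_1^17 ≡ x_2^17 then (x_1x_2^{−1})^17 = 1, and the only element of order dividing gcd(17, 28) = 1 is 1, so x_1 = x_2.
With σ(0) = 0 this makes σ injective on all of ℤ_{29}, hence bijective (finite equal-size domain and codomain). In particular σ is injective.
Since σ is injective, we find the preimage of 25. The inverse of x ↦ x^17 on (ℤ_{29})^× is x ↦ x^5, because 17·5 = 85 = 3·28 + 1 ≡ 1 (mod 28) and x^{28} = 1 for x ≠ 0 (Fermat). So σ⁻¹(25) = 25^5 mod 29.
Repeated squaring mod 29: 25^1 ≡ 25, 25^2 ≡ 25² = 625 ≡ 16, 25^4 ≡ 16² = 256 ≡ 24. Since 5 = 4 + 1, 25^5 ≡ 24·25: 24·25 = 600 ≡ 20. So 25^5 ≡ 20 (mod 29).
Hence σ⁻¹(25) = 20.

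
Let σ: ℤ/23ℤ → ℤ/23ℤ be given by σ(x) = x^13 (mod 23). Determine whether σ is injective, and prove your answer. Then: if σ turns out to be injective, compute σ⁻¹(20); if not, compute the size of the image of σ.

Since 23 is prime, the nonzero elements of ℤ/23ℤ form a cyclic group of order 22.
As gcd(13, 22) = 1, raising to the 13th power is a bijection on this group: if a^13 ≡ b^13 then (ab^{−1})^13 = 1, and the only element of order dividing gcd(13, 22) = 1 is 1, so a = b.
With σ(0) = 0 this makes σ injective on all of ℤ/23ℤ, hence bijective (finite equal-size domain and codomain). In particular σ is injective.
Since σ is injective, we find the preimage of 20. The inverse of x ↦ x^13 on (ℤ/23ℤ)^× is x ↦ x^17, because 13·17 = 221 = 10·22 + 1 ≡ 1 (mod 22) and x^{22} = 1 for x ≠ 0 (Fermat). So σ⁻¹(20) = 20^17 mod 23.
Repeated squaring mod 23: 20^1 ≡ 20, 20^2 ≡ 20² = 400 ≡ 9, 20^4 ≡ 9² = 81 ≡ 12, 20^8 ≡ 12² = 144 ≡ 6, 20^16 ≡ 6² = 36 ≡ 13. Since 17 = 16 + 1, 20^17 ≡ 13·20: 13·20 = 260 ≡ 7. So 20^17 ≡ 7 (mod 23).
Hence σ⁻¹(20) = 7.

7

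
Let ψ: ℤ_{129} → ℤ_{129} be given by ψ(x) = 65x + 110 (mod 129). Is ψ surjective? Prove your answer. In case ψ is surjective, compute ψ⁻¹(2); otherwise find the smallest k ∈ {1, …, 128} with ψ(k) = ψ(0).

Since gcd(65, 129) = 1, 65 is invertible modulo 129. Euclid's algorithm: 129 = 1·65 + 64, 65 = 1·64 + 1; back-substituting gives 1 = 2·65 − 1·129, so 65⁻¹ ≡ 2 (mod 129).
Then y ↦ 2(y − 110) is a two-sided inverse to ψ, so every y ∈ ℤ_{129} has a preimage.
So ψ is surjective.
Since ψ is surjective, we find ψ⁻¹(2): we need 65x ≡ 2 − 110 ≡ 21 (mod 129). Using 65⁻¹ = 2: x ≡ 2·21 = 42, so x = 42.
Check: ψ(42) = 65·42 + 110 = 2840 = 22·129 + 2 ≡ 2 (mod 129).

42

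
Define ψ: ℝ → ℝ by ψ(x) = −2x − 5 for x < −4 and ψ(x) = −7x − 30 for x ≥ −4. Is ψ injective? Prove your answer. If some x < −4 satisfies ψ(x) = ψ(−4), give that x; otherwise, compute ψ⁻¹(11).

-8

Both pieces are strictly decreasing (slopes −2 and −7), so each is injective on its own interval.
The left piece maps (−∞, −4) onto (3, ∞); the right piece maps [−4, ∞) onto (−∞, −2].
These images are disjoint, so no value is attained by both pieces. Therefore ψ is injective.
Because the two images are disjoint, no x < −4 has ψ(x) = ψ(−4), so we compute ψ⁻¹(11): 11 lies in (3, ∞), so solve −2x − 5 = 11: x = (11 + 5)/(−2) = −8.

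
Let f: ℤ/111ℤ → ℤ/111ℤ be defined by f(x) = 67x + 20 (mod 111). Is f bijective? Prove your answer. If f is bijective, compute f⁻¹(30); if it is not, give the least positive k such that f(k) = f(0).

25

By definition, injectivity means: for all x_1, x_2 in the domain, f(x_1) = f(x_2) implies x_1 = x_2.
Suppose f(x_1) = f(x_2) in ℤ/111ℤ. Then 67x_1 + 20 ≡ 67x_2 + 20 (mod 111), hence 67(x_1 − x_2) ≡ 0 (mod 111).
Since gcd(67, 111) = 1, 67 is invertible modulo 111, hence x_1 − x_2 ≡ 0 (mod 111), i.e. x_1 = x_2.
We now compute 67⁻¹ mod 111 explicitly. Euclid's algorithm: 111 = 1·67 + 44, 67 = 1·44 + 23, 44 = 1·23 + 21, 23 = 1·21 + 2, 21 = 10·2 + 1; back-substituting gives 1 = 58·67 − 35·111, so 67⁻¹ ≡ 58 (mod 111).
Then y ↦ 58(y − 20) is a two-sided inverse to f, so every y ∈ ℤ/111ℤ has a preimage.
Hence f is bijective.
Since f is bijective, we find f⁻¹(30): we need 67x ≡ 30 − 20 ≡ 10 (mod 111). Using 67⁻¹ = 58: x ≡ 58·10 = 580 = 5·111 + 25, so x = 25.
Check: f(25) = 67·25 + 20 = 1695 = 15·111 + 30 ≡ 30 (mod 111).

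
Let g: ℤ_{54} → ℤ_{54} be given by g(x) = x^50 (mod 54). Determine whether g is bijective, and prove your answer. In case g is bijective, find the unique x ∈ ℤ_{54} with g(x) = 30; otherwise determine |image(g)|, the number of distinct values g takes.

g(0) = 0^50 = 0.
g(6): Repeated squaring mod 54: 6^1 ≡ 6, 6^2 ≡ 6² = 36, 6^4 ≡ 36² = 1296 ≡ 0, 6^8 ≡ 0² = 0, 6^16 ≡ 0² = 0, 6^32 ≡ 0² = 0. Since 50 = 32 + 16 + 2, 6^50 ≡ 0·0·36: 0·0 = 0, then 0·36 = 0. So 6^50 ≡ 0 (mod 54).
So g(0) = g(6) = 0 while 0 ≠ 6, hence g is not injective, hence not bijective.
Since g is not bijective, we determine |image(g)|. Computing x^50 mod 54 for each x (by repeated squaring, reducing mod 54 at every step), the values g(0), g(1), …, g(53) are: 0, 1, 22, 27, 52, 7, 0, 13, 10, 27, 46, 31, 0, 43, 16, 27, 4, 19, 0, 37, 40, 27, 34, 25, 0, 49, 28, 27, 28, 49, 0, 25, 34, 27, 40, 37, 0, 19, 4, 27, 16, 43, 0, 31, 46, 27, 10, 13, 0, 7, 52, 27, 22, 1.
The distinct values are {0, 1, 4, 7, 10, 13, 16, 19, 22, 25, 27, 28, 31, 34, 37, 40, 43, 46, 49, 52}; there are 20 of them.

20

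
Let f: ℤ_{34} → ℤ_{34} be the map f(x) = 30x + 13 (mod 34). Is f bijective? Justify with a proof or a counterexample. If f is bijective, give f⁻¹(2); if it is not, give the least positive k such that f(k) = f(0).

17

We have gcd(30, 34) = 2 > 1. Taking s = 0 and t = 17: f(0) = 13 and f(17) = 30·17 + 13 = 523 ≡ 13 (mod 34).
So f(0) = f(17) while 0 ≠ 17, thus f is not injective, hence not bijective.
Since f is not bijective, we find the least positive k with f(k) = f(0): this means 30k ≡ 0 (mod 34), i.e. 34 ∣ 30k. Since gcd(30, 34) = 2, dividing through by 2 this holds exactly when 17 ∣ 15k, and as gcd(15, 17) = 1, exactly when 17 ∣ k.
The smallest positive such k is 17.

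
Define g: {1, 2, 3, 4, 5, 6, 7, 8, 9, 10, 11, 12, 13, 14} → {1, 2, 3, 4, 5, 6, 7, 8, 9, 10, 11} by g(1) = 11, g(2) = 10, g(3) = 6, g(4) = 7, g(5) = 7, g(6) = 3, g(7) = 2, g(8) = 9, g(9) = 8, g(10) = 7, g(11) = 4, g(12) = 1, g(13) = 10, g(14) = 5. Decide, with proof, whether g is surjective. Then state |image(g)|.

Every element of the codomain has a preimage: 1 = g(12), 2 = g(7), 3 = g(6), 4 = g(11), 5 = g(14), 6 = g(3), 7 = g(4), 8 = g(9), 9 = g(8), 10 = g(2), 11 = g(1).
Thus g is surjective.
The image of g is {1, 2, 3, 4, 5, 6, 7, 8, 9, 10, 11}, which has 11 elements.

11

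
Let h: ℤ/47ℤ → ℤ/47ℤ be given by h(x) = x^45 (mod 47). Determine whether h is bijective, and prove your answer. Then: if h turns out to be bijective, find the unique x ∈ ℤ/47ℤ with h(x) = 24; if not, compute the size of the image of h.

2

Since 47 is prime, the nonzero elements of ℤ/47ℤ form a cyclic group of order 46.
As gcd(45, 46) = 1, raising to the 45th power is a bijection on this group: if u^45 ≡ v^45 then (uv^{−1})^45 = 1, and the only element of order dividing gcd(45, 46) = 1 is 1, so u = v.
With h(0) = 0 this makes h injective on all of ℤ/47ℤ, hence bijective (finite equal-size domain and codomain). In particular h is bijective.
Since h is bijective, we find the preimage of 24. The inverse of x ↦ x^45 on (ℤ/47ℤ)^× is x ↦ x^45, because 45·45 = 2025 = 44·46 + 1 ≡ 1 (mod 46) and x^{46} = 1 for x ≠ 0 (Fermat). So h⁻¹(24) = 24^45 mod 47.
Repeated squaring mod 47: 24^1 ≡ 24, 24^2 ≡ 24² = 576 ≡ 12, 24^4 ≡ 12² = 144 ≡ 3, 24^8 ≡ 3² = 9, 24^16 ≡ 9² = 81 ≡ 34, 24^32 ≡ 34² = 1156 ≡ 28. Since 45 = 32 + 8 + 4 + 1, 24^45 ≡ 28·9·3·24: 28·9 = 252 ≡ 17, then 17·3 = 51 ≡ 4, then 4·24 = 96 ≡ 2. So 24^45 ≡ 2 (mod 47).
Hence h⁻¹(24) = 2.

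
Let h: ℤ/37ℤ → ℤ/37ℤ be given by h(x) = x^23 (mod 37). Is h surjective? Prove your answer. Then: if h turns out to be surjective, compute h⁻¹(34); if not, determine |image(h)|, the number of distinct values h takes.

9

Since 37 is prime, the nonzero elements of ℤ/37ℤ form a cyclic group of order 36.
As gcd(23, 36) = 1, raising to the 23rd power is a bijection on this group: if u^23 ≡ v^23 then (uv^{−1})^23 = 1, and the only element of order dividing gcd(23, 36) = 1 is 1, so u = v.
With h(0) = 0 this makes h injective on all of ℤ/37ℤ, hence bijective (finite equal-size domain and codomain). In particular h is surjective.
Since h is surjective, we find the preimage of 34. The inverse of x ↦ x^23 on (ℤ/37ℤ)^× is x ↦ x^11, because 23·11 = 253 = 7·36 + 1 ≡ 1 (mod 36) and x^{36} = 1 for x ≠ 0 (Fermat). So h⁻¹(34) = 34^11 mod 37.
Repeated squaring mod 37: 34^1 ≡ 34, 34^2 ≡ 34² = 1156 ≡ 9, 34^4 ≡ 9² = 81 ≡ 7, 34^8 ≡ 7² = 49 ≡ 12. Since 11 = 8 + 2 + 1, 34^11 ≡ 12·9·34: 12·9 = 108 ≡ 34, then 34·34 = 1156 ≡ 9. So 34^11 ≡ 9 (mod 37).
Hence h⁻¹(34) = 9.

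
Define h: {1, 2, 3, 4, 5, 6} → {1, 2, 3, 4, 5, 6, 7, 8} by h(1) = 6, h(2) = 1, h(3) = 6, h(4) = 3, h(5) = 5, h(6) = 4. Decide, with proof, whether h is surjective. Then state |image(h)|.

No element maps to 2, so h is not surjective.
The image of h is {1, 3, 4, 5, 6}, which has 5 elements.

5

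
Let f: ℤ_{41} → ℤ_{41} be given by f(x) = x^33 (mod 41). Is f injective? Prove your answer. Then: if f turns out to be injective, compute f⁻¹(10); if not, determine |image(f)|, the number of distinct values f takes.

Since 41 is prime, the nonzero elements of ℤ_{41} form a cyclic group of order 40.
As gcd(33, 40) = 1, raising to the 33rd power is a bijection on this group: if a^33 ≡ b^33 then (ab^{−1})^33 = 1, and the only element of order dividing gcd(33, 40) = 1 is 1, so a = b.
With f(0) = 0 this makes f injective on all of ℤ_{41}, hence bijective (finite equal-size domain and codomain). In particular f is injective.
Since f is injective, we find the preimage of 10. The inverse of x ↦ x^33 on (ℤ_{41})^× is x ↦ x^17, because 33·17 = 561 = 14·40 + 1 ≡ 1 (mod 40) and x^{40} = 1 for x ≠ 0 (Fermat). So f⁻¹(10) = 10^17 mod 41.
Repeated squaring mod 41: 10^1 ≡ 10, 10^2 ≡ 10² = 100 ≡ 18, 10^4 ≡ 18² = 324 ≡ 37, 10^8 ≡ 37² = 1369 ≡ 16, 10^16 ≡ 16² = 256 ≡ 10. Since 17 = 16 + 1, 10^17 ≡ 10·10: 10·10 = 100 ≡ 18. So 10^17 ≡ 18 (mod 41).
Hence f⁻¹(10) = 18.

18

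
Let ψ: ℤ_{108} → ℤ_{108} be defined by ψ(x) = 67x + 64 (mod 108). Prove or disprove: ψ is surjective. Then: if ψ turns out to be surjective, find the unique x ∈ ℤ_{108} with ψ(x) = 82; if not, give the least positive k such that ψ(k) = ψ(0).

18

Recall that ψ is surjective if every y in the codomain equals ψ(x) for some x in the domain.
Since gcd(67, 108) = 1, 67 is invertible modulo 108. Euclid's algorithm: 108 = 1·67 + 41, 67 = 1·41 + 26, 41 = 1·26 + 15, 26 = 1·15 + 11, 15 = 1·11 + 4, 11 = 2·4 + 3, 4 = 1·3 + 1; back-substituting gives 1 = 79·67 − 49·108, so 67⁻¹ ≡ 79 (mod 108).
Then y ↦ 79(y − 64) is a two-sided inverse to ψ, so every y ∈ ℤ_{108} has a preimage.
So ψ is surjective.
Since ψ is surjective, we find ψ⁻¹(82): we need 67x ≡ 82 − 64 ≡ 18 (mod 108). Using 67⁻¹ = 79: x ≡ 79·18 = 1422 = 13·108 + 18, so x = 18.
Check: ψ(18) = 67·18 + 64 = 1270 = 11·108 + 82 ≡ 82 (mod 108).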